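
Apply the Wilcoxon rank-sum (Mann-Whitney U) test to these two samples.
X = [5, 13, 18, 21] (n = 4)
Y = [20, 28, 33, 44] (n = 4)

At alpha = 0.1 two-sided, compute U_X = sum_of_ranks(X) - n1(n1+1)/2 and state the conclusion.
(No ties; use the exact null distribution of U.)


Step 1: Combine and sort all 8 observations; assign midranks.
sorted (value, group): (5,X), (13,X), (18,X), (20,Y), (21,X), (28,Y), (33,Y), (44,Y)
ranks: 5->1, 13->2, 18->3, 20->4, 21->5, 28->6, 33->7, 44->8
Step 2: Rank sum for X: R1 = 1 + 2 + 3 + 5 = 11.
Step 3: U_X = R1 - n1(n1+1)/2 = 11 - 4*5/2 = 11 - 10 = 1.
       U_Y = n1*n2 - U_X = 16 - 1 = 15.
Step 4: No ties, so the exact null distribution of U (based on enumerating the C(8,4) = 70 equally likely rank assignments) gives the two-sided p-value.
Step 5: p-value = 0.057143; compare to alpha = 0.1. reject H0.

U_X = 1, p = 0.057143, reject H0 at alpha = 0.1.


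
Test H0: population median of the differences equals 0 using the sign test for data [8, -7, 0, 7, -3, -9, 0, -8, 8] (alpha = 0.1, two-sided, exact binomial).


Step 1: Discard zero differences. Original n = 9; n_eff = number of nonzero differences = 7.
Nonzero differences (with sign): +8, -7, +7, -3, -9, -8, +8
Step 2: Count signs: positive = 3, negative = 4.
Step 3: Under H0: P(positive) = 0.5, so the number of positives S ~ Bin(7, 0.5).
Step 4: Two-sided exact p-value = sum of Bin(7,0.5) probabilities at or below the observed probability = 1.000000.
Step 5: alpha = 0.1. fail to reject H0.

n_eff = 7, pos = 3, neg = 4, p = 1.000000, fail to reject H0.


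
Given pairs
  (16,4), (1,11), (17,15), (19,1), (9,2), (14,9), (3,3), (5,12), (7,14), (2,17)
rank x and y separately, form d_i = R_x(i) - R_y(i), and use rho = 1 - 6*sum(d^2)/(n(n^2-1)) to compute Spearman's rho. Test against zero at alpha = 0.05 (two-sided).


Step 1: Rank x and y separately (midranks; no ties here).
rank(x): 16->8, 1->1, 17->9, 19->10, 9->6, 14->7, 3->3, 5->4, 7->5, 2->2
rank(y): 4->4, 11->6, 15->9, 1->1, 2->2, 9->5, 3->3, 12->7, 14->8, 17->10
Step 2: d_i = R_x(i) - R_y(i); compute d_i^2.
  (8-4)^2=16, (1-6)^2=25, (9-9)^2=0, (10-1)^2=81, (6-2)^2=16, (7-5)^2=4, (3-3)^2=0, (4-7)^2=9, (5-8)^2=9, (2-10)^2=64
sum(d^2) = 224.
Step 3: rho = 1 - 6*224 / (10*(10^2 - 1)) = 1 - 1344/990 = -0.357576.
Step 4: Under H0, t = rho * sqrt((n-2)/(1-rho^2)) = -1.0830 ~ t(8).
Step 5: Two-sided p-value from the t-distribution with 8 df = 0.310376.
Step 6: alpha = 0.05. fail to reject H0.

rho = -0.3576, p = 0.310376, fail to reject H0 at alpha = 0.05.


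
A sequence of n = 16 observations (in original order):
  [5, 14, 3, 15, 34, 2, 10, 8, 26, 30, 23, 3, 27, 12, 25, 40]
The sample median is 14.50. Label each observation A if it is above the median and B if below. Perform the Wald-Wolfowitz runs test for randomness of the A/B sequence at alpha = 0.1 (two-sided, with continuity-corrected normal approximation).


Step 1: Compute median = 14.50; label A = above, B = below.
Labels in order: BBBAABBBAAABABAA  (n_A = 8, n_B = 8)
Step 2: Count runs R = 8.
Step 3: Under H0 (random ordering), E[R] = 2*n_A*n_B/(n_A+n_B) + 1 = 2*8*8/16 + 1 = 9.0000.
        Var[R] = 2*n_A*n_B*(2*n_A*n_B - n_A - n_B) / ((n_A+n_B)^2 * (n_A+n_B-1)) = 14336/3840 = 3.7333.
        SD[R] = 1.9322.
Step 4: Continuity-corrected z = (R + 0.5 - E[R]) / SD[R] = (8 + 0.5 - 9.0000) / 1.9322 = -0.2588.
Step 5: Two-sided p-value via normal approximation = 2*(1 - Phi(|z|)) = 0.795809.
Step 6: alpha = 0.1. fail to reject H0.

R = 8, z = -0.2588, p = 0.795809, fail to reject H0.


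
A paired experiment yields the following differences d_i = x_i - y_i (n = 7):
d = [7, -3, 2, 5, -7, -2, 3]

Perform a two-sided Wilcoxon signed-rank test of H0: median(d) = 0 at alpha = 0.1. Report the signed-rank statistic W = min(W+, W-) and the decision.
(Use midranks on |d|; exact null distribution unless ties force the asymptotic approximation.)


Step 1: Drop any zero differences (none here) and take |d_i|.
|d| = [7, 3, 2, 5, 7, 2, 3]
Step 2: Midrank |d_i| (ties get averaged ranks).
ranks: |7|->6.5, |3|->3.5, |2|->1.5, |5|->5, |7|->6.5, |2|->1.5, |3|->3.5
Step 3: Attach original signs; sum ranks with positive sign and with negative sign.
W+ = 6.5 + 1.5 + 5 + 3.5 = 16.5
W- = 3.5 + 6.5 + 1.5 = 11.5
(Check: W+ + W- = 28 should equal n(n+1)/2 = 28.)
Step 4: Test statistic W = min(W+, W-) = 11.5.
Step 5: Ties in |d|, so use the tie-corrected normal approximation.
        E[W] = n(n+1)/4 = 7*8/4 = 14.
        Tie groups: |d|=2 (t=2), |d|=3 (t=2), |d|=7 (t=2); sum(t^3 - t) = 18.
        Var[W] = n(n+1)(2n+1)/24 - sum(t^3-t)/48 = 840/24 - 18/48 = 34.625.
        z = (W - E[W]) / sqrt(Var[W]) = (11.5 - 14) / 5.8843 = -0.4249.
        Two-sided p = 2*Phi(z) = 0.670939.
Step 6: alpha = 0.1. fail to reject H0.

W+ = 16.5, W- = 11.5, W = min = 11.5, p = 0.670939, fail to reject H0.


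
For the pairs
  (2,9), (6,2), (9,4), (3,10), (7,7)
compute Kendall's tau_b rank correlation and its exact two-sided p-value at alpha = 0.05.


Step 1: Enumerate the 10 unordered pairs (i,j) with i<j and classify each by sign(x_j-x_i) * sign(y_j-y_i).
  (1,2):dx=+4,dy=-7->D; (1,3):dx=+7,dy=-5->D; (1,4):dx=+1,dy=+1->C; (1,5):dx=+5,dy=-2->D
  (2,3):dx=+3,dy=+2->C; (2,4):dx=-3,dy=+8->D; (2,5):dx=+1,dy=+5->C; (3,4):dx=-6,dy=+6->D
  (3,5):dx=-2,dy=+3->D; (4,5):dx=+4,dy=-3->D
Step 2: C = 3, D = 7, total pairs = 10.
Step 3: tau = (C - D)/(n(n-1)/2) = (3 - 7)/10 = -0.400000.
Step 4: Exact two-sided p-value (enumerate n! = 120 permutations of y under H0): p = 0.483333.
Step 5: alpha = 0.05. fail to reject H0.

tau_b = -0.4000 (C=3, D=7), p = 0.483333, fail to reject H0.


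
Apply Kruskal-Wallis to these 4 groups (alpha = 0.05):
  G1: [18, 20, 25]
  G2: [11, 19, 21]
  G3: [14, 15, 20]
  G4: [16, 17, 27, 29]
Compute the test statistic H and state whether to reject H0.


Step 1: Combine all N = 13 observations and assign midranks.
sorted (value, group, rank): (11,G2,1), (14,G3,2), (15,G3,3), (16,G4,4), (17,G4,5), (18,G1,6), (19,G2,7), (20,G1,8.5), (20,G3,8.5), (21,G2,10), (25,G1,11), (27,G4,12), (29,G4,13)
Step 2: Sum ranks within each group.
R_1 = 25.5 (n_1 = 3)
R_2 = 18 (n_2 = 3)
R_3 = 13.5 (n_3 = 3)
R_4 = 34 (n_4 = 4)
Step 3: H = 12/(N(N+1)) * sum(R_i^2/n_i) - 3(N+1)
     = 12/(13*14) * (25.5^2/3 + 18^2/3 + 13.5^2/3 + 34^2/4) - 3*14
     = 0.065934 * 674.5 - 42
     = 2.472527.
Step 4: Ties present; correction factor C = 1 - 6/(13^3 - 13) = 0.997253. Corrected H = 2.472527 / 0.997253 = 2.479339.
Step 5: Under H0, H ~ chi^2(3); p-value = 0.479037.
Step 6: alpha = 0.05. fail to reject H0.

H = 2.4793, df = 3, p = 0.479037, fail to reject H0.


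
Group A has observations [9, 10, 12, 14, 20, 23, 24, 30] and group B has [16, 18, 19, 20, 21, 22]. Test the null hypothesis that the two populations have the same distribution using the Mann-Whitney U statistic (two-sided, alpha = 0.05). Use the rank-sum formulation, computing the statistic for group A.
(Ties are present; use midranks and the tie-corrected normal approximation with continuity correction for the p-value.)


Step 1: Combine and sort all 14 observations; assign midranks.
sorted (value, group): (9,X), (10,X), (12,X), (14,X), (16,Y), (18,Y), (19,Y), (20,X), (20,Y), (21,Y), (22,Y), (23,X), (24,X), (30,X)
ranks: 9->1, 10->2, 12->3, 14->4, 16->5, 18->6, 19->7, 20->8.5, 20->8.5, 21->10, 22->11, 23->12, 24->13, 30->14
Step 2: Rank sum for X: R1 = 1 + 2 + 3 + 4 + 8.5 + 12 + 13 + 14 = 57.5.
Step 3: U_X = R1 - n1(n1+1)/2 = 57.5 - 8*9/2 = 57.5 - 36 = 21.5.
       U_Y = n1*n2 - U_X = 48 - 21.5 = 26.5.
Step 4: Ties are present, so use the tie-corrected normal approximation (with continuity correction) for the p-value.
Step 5: p-value = 0.796034; compare to alpha = 0.05. fail to reject H0.

U_X = 21.5, p = 0.796034, fail to reject H0 at alpha = 0.05.


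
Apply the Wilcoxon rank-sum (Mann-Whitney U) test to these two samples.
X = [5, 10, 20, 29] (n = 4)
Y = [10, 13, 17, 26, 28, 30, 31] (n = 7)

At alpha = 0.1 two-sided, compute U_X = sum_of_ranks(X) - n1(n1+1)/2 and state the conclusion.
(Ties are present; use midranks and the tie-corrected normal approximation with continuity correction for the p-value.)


Step 1: Combine and sort all 11 observations; assign midranks.
sorted (value, group): (5,X), (10,X), (10,Y), (13,Y), (17,Y), (20,X), (26,Y), (28,Y), (29,X), (30,Y), (31,Y)
ranks: 5->1, 10->2.5, 10->2.5, 13->4, 17->5, 20->6, 26->7, 28->8, 29->9, 30->10, 31->11
Step 2: Rank sum for X: R1 = 1 + 2.5 + 6 + 9 = 18.5.
Step 3: U_X = R1 - n1(n1+1)/2 = 18.5 - 4*5/2 = 18.5 - 10 = 8.5.
       U_Y = n1*n2 - U_X = 28 - 8.5 = 19.5.
Step 4: Ties are present, so use the tie-corrected normal approximation (with continuity correction) for the p-value.
Step 5: p-value = 0.343605; compare to alpha = 0.1. fail to reject H0.

U_X = 8.5, p = 0.343605, fail to reject H0 at alpha = 0.1.


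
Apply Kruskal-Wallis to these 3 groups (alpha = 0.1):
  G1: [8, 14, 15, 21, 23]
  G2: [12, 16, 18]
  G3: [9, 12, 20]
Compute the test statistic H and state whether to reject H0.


Step 1: Combine all N = 11 observations and assign midranks.
sorted (value, group, rank): (8,G1,1), (9,G3,2), (12,G2,3.5), (12,G3,3.5), (14,G1,5), (15,G1,6), (16,G2,7), (18,G2,8), (20,G3,9), (21,G1,10), (23,G1,11)
Step 2: Sum ranks within each group.
R_1 = 33 (n_1 = 5)
R_2 = 18.5 (n_2 = 3)
R_3 = 14.5 (n_3 = 3)
Step 3: H = 12/(N(N+1)) * sum(R_i^2/n_i) - 3(N+1)
     = 12/(11*12) * (33^2/5 + 18.5^2/3 + 14.5^2/3) - 3*12
     = 0.090909 * 401.967 - 36
     = 0.542424.
Step 4: Ties present; correction factor C = 1 - 6/(11^3 - 11) = 0.995455. Corrected H = 0.542424 / 0.995455 = 0.544901.
Step 5: Under H0, H ~ chi^2(2); p-value = 0.761511.
Step 6: alpha = 0.1. fail to reject H0.

H = 0.5449, df = 2, p = 0.761511, fail to reject H0.


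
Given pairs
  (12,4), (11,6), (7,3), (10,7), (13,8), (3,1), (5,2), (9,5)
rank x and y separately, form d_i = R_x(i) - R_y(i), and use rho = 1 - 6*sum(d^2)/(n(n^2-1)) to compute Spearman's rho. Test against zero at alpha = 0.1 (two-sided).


Step 1: Rank x and y separately (midranks; no ties here).
rank(x): 12->7, 11->6, 7->3, 10->5, 13->8, 3->1, 5->2, 9->4
rank(y): 4->4, 6->6, 3->3, 7->7, 8->8, 1->1, 2->2, 5->5
Step 2: d_i = R_x(i) - R_y(i); compute d_i^2.
  (7-4)^2=9, (6-6)^2=0, (3-3)^2=0, (5-7)^2=4, (8-8)^2=0, (1-1)^2=0, (2-2)^2=0, (4-5)^2=1
sum(d^2) = 14.
Step 3: rho = 1 - 6*14 / (8*(8^2 - 1)) = 1 - 84/504 = 0.833333.
Step 4: Under H0, t = rho * sqrt((n-2)/(1-rho^2)) = 3.6927 ~ t(6).
Step 5: Two-sided p-value from the t-distribution with 6 df = 0.010176.
Step 6: alpha = 0.1. reject H0.

rho = 0.8333, p = 0.010176, reject H0 at alpha = 0.1.


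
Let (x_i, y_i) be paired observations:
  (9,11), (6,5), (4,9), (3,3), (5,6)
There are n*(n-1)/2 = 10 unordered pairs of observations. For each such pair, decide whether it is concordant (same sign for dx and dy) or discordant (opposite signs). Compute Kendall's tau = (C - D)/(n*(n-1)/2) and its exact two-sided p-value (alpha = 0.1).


Step 1: Enumerate the 10 unordered pairs (i,j) with i<j and classify each by sign(x_j-x_i) * sign(y_j-y_i).
  (1,2):dx=-3,dy=-6->C; (1,3):dx=-5,dy=-2->C; (1,4):dx=-6,dy=-8->C; (1,5):dx=-4,dy=-5->C
  (2,3):dx=-2,dy=+4->D; (2,4):dx=-3,dy=-2->C; (2,5):dx=-1,dy=+1->D; (3,4):dx=-1,dy=-6->C
  (3,5):dx=+1,dy=-3->D; (4,5):dx=+2,dy=+3->C
Step 2: C = 7, D = 3, total pairs = 10.
Step 3: tau = (C - D)/(n(n-1)/2) = (7 - 3)/10 = 0.400000.
Step 4: Exact two-sided p-value (enumerate n! = 120 permutations of y under H0): p = 0.483333.
Step 5: alpha = 0.1. fail to reject H0.

tau_b = 0.4000 (C=7, D=3), p = 0.483333, fail to reject H0.


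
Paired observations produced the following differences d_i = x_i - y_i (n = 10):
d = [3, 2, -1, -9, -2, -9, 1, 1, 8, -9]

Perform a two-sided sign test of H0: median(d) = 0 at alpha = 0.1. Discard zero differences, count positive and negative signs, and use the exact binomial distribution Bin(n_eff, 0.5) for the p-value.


Step 1: Discard zero differences. Original n = 10; n_eff = number of nonzero differences = 10.
Nonzero differences (with sign): +3, +2, -1, -9, -2, -9, +1, +1, +8, -9
Step 2: Count signs: positive = 5, negative = 5.
Step 3: Under H0: P(positive) = 0.5, so the number of positives S ~ Bin(10, 0.5).
Step 4: Two-sided exact p-value = sum of Bin(10,0.5) probabilities at or below the observed probability = 1.000000.
Step 5: alpha = 0.1. fail to reject H0.

n_eff = 10, pos = 5, neg = 5, p = 1.000000, fail to reject H0.


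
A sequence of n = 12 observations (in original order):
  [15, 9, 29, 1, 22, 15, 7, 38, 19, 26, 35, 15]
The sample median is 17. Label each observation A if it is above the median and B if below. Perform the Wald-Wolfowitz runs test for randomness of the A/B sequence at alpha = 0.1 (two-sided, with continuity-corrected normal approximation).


Step 1: Compute median = 17; label A = above, B = below.
Labels in order: BBABABBAAAAB  (n_A = 6, n_B = 6)
Step 2: Count runs R = 7.
Step 3: Under H0 (random ordering), E[R] = 2*n_A*n_B/(n_A+n_B) + 1 = 2*6*6/12 + 1 = 7.0000.
        Var[R] = 2*n_A*n_B*(2*n_A*n_B - n_A - n_B) / ((n_A+n_B)^2 * (n_A+n_B-1)) = 4320/1584 = 2.7273.
        SD[R] = 1.6514.
Step 4: R = E[R], so z = 0 with no continuity correction.
Step 5: Two-sided p-value via normal approximation = 2*(1 - Phi(|z|)) = 1.000000.
Step 6: alpha = 0.1. fail to reject H0.

R = 7, z = 0.0000, p = 1.000000, fail to reject H0.


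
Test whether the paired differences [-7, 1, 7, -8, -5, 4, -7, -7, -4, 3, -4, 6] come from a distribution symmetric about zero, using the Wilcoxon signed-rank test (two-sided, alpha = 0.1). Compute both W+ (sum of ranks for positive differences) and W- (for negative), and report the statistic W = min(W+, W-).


Step 1: Drop any zero differences (none here) and take |d_i|.
|d| = [7, 1, 7, 8, 5, 4, 7, 7, 4, 3, 4, 6]
Step 2: Midrank |d_i| (ties get averaged ranks).
ranks: |7|->9.5, |1|->1, |7|->9.5, |8|->12, |5|->6, |4|->4, |7|->9.5, |7|->9.5, |4|->4, |3|->2, |4|->4, |6|->7
Step 3: Attach original signs; sum ranks with positive sign and with negative sign.
W+ = 1 + 9.5 + 4 + 2 + 7 = 23.5
W- = 9.5 + 12 + 6 + 9.5 + 9.5 + 4 + 4 = 54.5
(Check: W+ + W- = 78 should equal n(n+1)/2 = 78.)
Step 4: Test statistic W = min(W+, W-) = 23.5.
Step 5: Ties in |d|, so use the tie-corrected normal approximation.
        E[W] = n(n+1)/4 = 12*13/4 = 39.
        Tie groups: |d|=4 (t=3), |d|=7 (t=4); sum(t^3 - t) = 84.
        Var[W] = n(n+1)(2n+1)/24 - sum(t^3-t)/48 = 3900/24 - 84/48 = 160.75.
        z = (W - E[W]) / sqrt(Var[W]) = (23.5 - 39) / 12.6787 = -1.2225.
        Two-sided p = 2*Phi(z) = 0.221511.
Step 6: alpha = 0.1. fail to reject H0.

W+ = 23.5, W- = 54.5, W = min = 23.5, p = 0.221511, fail to reject H0.


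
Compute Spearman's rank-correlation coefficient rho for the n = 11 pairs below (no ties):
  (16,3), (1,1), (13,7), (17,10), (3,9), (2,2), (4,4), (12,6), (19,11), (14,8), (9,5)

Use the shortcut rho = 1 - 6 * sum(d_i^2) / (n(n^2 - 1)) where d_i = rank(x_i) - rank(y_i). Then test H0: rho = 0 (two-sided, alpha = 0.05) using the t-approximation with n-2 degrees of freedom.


Step 1: Rank x and y separately (midranks; no ties here).
rank(x): 16->9, 1->1, 13->7, 17->10, 3->3, 2->2, 4->4, 12->6, 19->11, 14->8, 9->5
rank(y): 3->3, 1->1, 7->7, 10->10, 9->9, 2->2, 4->4, 6->6, 11->11, 8->8, 5->5
Step 2: d_i = R_x(i) - R_y(i); compute d_i^2.
  (9-3)^2=36, (1-1)^2=0, (7-7)^2=0, (10-10)^2=0, (3-9)^2=36, (2-2)^2=0, (4-4)^2=0, (6-6)^2=0, (11-11)^2=0, (8-8)^2=0, (5-5)^2=0
sum(d^2) = 72.
Step 3: rho = 1 - 6*72 / (11*(11^2 - 1)) = 1 - 432/1320 = 0.672727.
Step 4: Under H0, t = rho * sqrt((n-2)/(1-rho^2)) = 2.7277 ~ t(9).
Step 5: Two-sided p-value from the t-distribution with 9 df = 0.023313.
Step 6: alpha = 0.05. reject H0.

rho = 0.6727, p = 0.023313, reject H0 at alpha = 0.05.


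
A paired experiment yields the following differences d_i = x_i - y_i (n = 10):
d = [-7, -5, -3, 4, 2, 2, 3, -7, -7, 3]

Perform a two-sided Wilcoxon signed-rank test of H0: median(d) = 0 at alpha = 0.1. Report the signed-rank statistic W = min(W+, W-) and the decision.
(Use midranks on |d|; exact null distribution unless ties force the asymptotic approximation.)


Step 1: Drop any zero differences (none here) and take |d_i|.
|d| = [7, 5, 3, 4, 2, 2, 3, 7, 7, 3]
Step 2: Midrank |d_i| (ties get averaged ranks).
ranks: |7|->9, |5|->7, |3|->4, |4|->6, |2|->1.5, |2|->1.5, |3|->4, |7|->9, |7|->9, |3|->4
Step 3: Attach original signs; sum ranks with positive sign and with negative sign.
W+ = 6 + 1.5 + 1.5 + 4 + 4 = 17
W- = 9 + 7 + 4 + 9 + 9 = 38
(Check: W+ + W- = 55 should equal n(n+1)/2 = 55.)
Step 4: Test statistic W = min(W+, W-) = 17.
Step 5: Ties in |d|, so use the tie-corrected normal approximation.
        E[W] = n(n+1)/4 = 10*11/4 = 27.5.
        Tie groups: |d|=2 (t=2), |d|=3 (t=3), |d|=7 (t=3); sum(t^3 - t) = 54.
        Var[W] = n(n+1)(2n+1)/24 - sum(t^3-t)/48 = 2310/24 - 54/48 = 95.125.
        z = (W - E[W]) / sqrt(Var[W]) = (17 - 27.5) / 9.7532 = -1.0766.
        Two-sided p = 2*Phi(z) = 0.281673.
Step 6: alpha = 0.1. fail to reject H0.

W+ = 17, W- = 38, W = min = 17, p = 0.281673, fail to reject H0.


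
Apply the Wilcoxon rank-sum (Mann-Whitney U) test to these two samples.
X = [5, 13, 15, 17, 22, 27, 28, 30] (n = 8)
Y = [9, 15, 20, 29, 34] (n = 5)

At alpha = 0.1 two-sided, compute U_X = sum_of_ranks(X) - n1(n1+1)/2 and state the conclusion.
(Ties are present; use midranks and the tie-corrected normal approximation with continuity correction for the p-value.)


Step 1: Combine and sort all 13 observations; assign midranks.
sorted (value, group): (5,X), (9,Y), (13,X), (15,X), (15,Y), (17,X), (20,Y), (22,X), (27,X), (28,X), (29,Y), (30,X), (34,Y)
ranks: 5->1, 9->2, 13->3, 15->4.5, 15->4.5, 17->6, 20->7, 22->8, 27->9, 28->10, 29->11, 30->12, 34->13
Step 2: Rank sum for X: R1 = 1 + 3 + 4.5 + 6 + 8 + 9 + 10 + 12 = 53.5.
Step 3: U_X = R1 - n1(n1+1)/2 = 53.5 - 8*9/2 = 53.5 - 36 = 17.5.
       U_Y = n1*n2 - U_X = 40 - 17.5 = 22.5.
Step 4: Ties are present, so use the tie-corrected normal approximation (with continuity correction) for the p-value.
Step 5: p-value = 0.769390; compare to alpha = 0.1. fail to reject H0.

U_X = 17.5, p = 0.769390, fail to reject H0 at alpha = 0.1.


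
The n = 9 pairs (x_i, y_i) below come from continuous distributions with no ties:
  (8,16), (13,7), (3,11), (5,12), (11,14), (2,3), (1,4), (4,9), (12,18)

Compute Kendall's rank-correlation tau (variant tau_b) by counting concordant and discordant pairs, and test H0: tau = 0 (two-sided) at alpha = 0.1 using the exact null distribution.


Step 1: Enumerate the 36 unordered pairs (i,j) with i<j and classify each by sign(x_j-x_i) * sign(y_j-y_i).
  (1,2):dx=+5,dy=-9->D; (1,3):dx=-5,dy=-5->C; (1,4):dx=-3,dy=-4->C; (1,5):dx=+3,dy=-2->D
  (1,6):dx=-6,dy=-13->C; (1,7):dx=-7,dy=-12->C; (1,8):dx=-4,dy=-7->C; (1,9):dx=+4,dy=+2->C
  (2,3):dx=-10,dy=+4->D; (2,4):dx=-8,dy=+5->D; (2,5):dx=-2,dy=+7->D; (2,6):dx=-11,dy=-4->C
  (2,7):dx=-12,dy=-3->C; (2,8):dx=-9,dy=+2->D; (2,9):dx=-1,dy=+11->D; (3,4):dx=+2,dy=+1->C
  (3,5):dx=+8,dy=+3->C; (3,6):dx=-1,dy=-8->C; (3,7):dx=-2,dy=-7->C; (3,8):dx=+1,dy=-2->D
  (3,9):dx=+9,dy=+7->C; (4,5):dx=+6,dy=+2->C; (4,6):dx=-3,dy=-9->C; (4,7):dx=-4,dy=-8->C
  (4,8):dx=-1,dy=-3->C; (4,9):dx=+7,dy=+6->C; (5,6):dx=-9,dy=-11->C; (5,7):dx=-10,dy=-10->C
  (5,8):dx=-7,dy=-5->C; (5,9):dx=+1,dy=+4->C; (6,7):dx=-1,dy=+1->D; (6,8):dx=+2,dy=+6->C
  (6,9):dx=+10,dy=+15->C; (7,8):dx=+3,dy=+5->C; (7,9):dx=+11,dy=+14->C; (8,9):dx=+8,dy=+9->C
Step 2: C = 27, D = 9, total pairs = 36.
Step 3: tau = (C - D)/(n(n-1)/2) = (27 - 9)/36 = 0.500000.
Step 4: Exact two-sided p-value (enumerate n! = 362880 permutations of y under H0): p = 0.075176.
Step 5: alpha = 0.1. reject H0.

tau_b = 0.5000 (C=27, D=9), p = 0.075176, reject H0.


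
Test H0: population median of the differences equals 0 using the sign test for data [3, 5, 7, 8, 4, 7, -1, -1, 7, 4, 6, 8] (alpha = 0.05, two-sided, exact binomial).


Step 1: Discard zero differences. Original n = 12; n_eff = number of nonzero differences = 12.
Nonzero differences (with sign): +3, +5, +7, +8, +4, +7, -1, -1, +7, +4, +6, +8
Step 2: Count signs: positive = 10, negative = 2.
Step 3: Under H0: P(positive) = 0.5, so the number of positives S ~ Bin(12, 0.5).
Step 4: Two-sided exact p-value = sum of Bin(12,0.5) probabilities at or below the observed probability = 0.038574.
Step 5: alpha = 0.05. reject H0.

n_eff = 12, pos = 10, neg = 2, p = 0.038574, reject H0.


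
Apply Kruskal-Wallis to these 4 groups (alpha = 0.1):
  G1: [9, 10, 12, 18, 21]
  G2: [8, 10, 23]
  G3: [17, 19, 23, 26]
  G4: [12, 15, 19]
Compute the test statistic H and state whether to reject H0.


Step 1: Combine all N = 15 observations and assign midranks.
sorted (value, group, rank): (8,G2,1), (9,G1,2), (10,G1,3.5), (10,G2,3.5), (12,G1,5.5), (12,G4,5.5), (15,G4,7), (17,G3,8), (18,G1,9), (19,G3,10.5), (19,G4,10.5), (21,G1,12), (23,G2,13.5), (23,G3,13.5), (26,G3,15)
Step 2: Sum ranks within each group.
R_1 = 32 (n_1 = 5)
R_2 = 18 (n_2 = 3)
R_3 = 47 (n_3 = 4)
R_4 = 23 (n_4 = 3)
Step 3: H = 12/(N(N+1)) * sum(R_i^2/n_i) - 3(N+1)
     = 12/(15*16) * (32^2/5 + 18^2/3 + 47^2/4 + 23^2/3) - 3*16
     = 0.050000 * 1041.38 - 48
     = 4.069167.
Step 4: Ties present; correction factor C = 1 - 24/(15^3 - 15) = 0.992857. Corrected H = 4.069167 / 0.992857 = 4.098441.
Step 5: Under H0, H ~ chi^2(3); p-value = 0.251029.
Step 6: alpha = 0.1. fail to reject H0.

H = 4.0984, df = 3, p = 0.251029, fail to reject H0.


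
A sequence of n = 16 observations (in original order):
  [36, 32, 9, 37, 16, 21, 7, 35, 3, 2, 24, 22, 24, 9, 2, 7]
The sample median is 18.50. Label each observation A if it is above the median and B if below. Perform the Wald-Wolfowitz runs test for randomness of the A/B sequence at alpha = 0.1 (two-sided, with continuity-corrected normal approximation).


Step 1: Compute median = 18.50; label A = above, B = below.
Labels in order: AABABABABBAAABBB  (n_A = 8, n_B = 8)
Step 2: Count runs R = 10.
Step 3: Under H0 (random ordering), E[R] = 2*n_A*n_B/(n_A+n_B) + 1 = 2*8*8/16 + 1 = 9.0000.
        Var[R] = 2*n_A*n_B*(2*n_A*n_B - n_A - n_B) / ((n_A+n_B)^2 * (n_A+n_B-1)) = 14336/3840 = 3.7333.
        SD[R] = 1.9322.
Step 4: Continuity-corrected z = (R - 0.5 - E[R]) / SD[R] = (10 - 0.5 - 9.0000) / 1.9322 = 0.2588.
Step 5: Two-sided p-value via normal approximation = 2*(1 - Phi(|z|)) = 0.795809.
Step 6: alpha = 0.1. fail to reject H0.

R = 10, z = 0.2588, p = 0.795809, fail to reject H0.


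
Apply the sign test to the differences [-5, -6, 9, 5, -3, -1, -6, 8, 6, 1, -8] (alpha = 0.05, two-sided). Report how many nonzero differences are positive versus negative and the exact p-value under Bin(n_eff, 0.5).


Step 1: Discard zero differences. Original n = 11; n_eff = number of nonzero differences = 11.
Nonzero differences (with sign): -5, -6, +9, +5, -3, -1, -6, +8, +6, +1, -8
Step 2: Count signs: positive = 5, negative = 6.
Step 3: Under H0: P(positive) = 0.5, so the number of positives S ~ Bin(11, 0.5).
Step 4: Two-sided exact p-value = sum of Bin(11,0.5) probabilities at or below the observed probability = 1.000000.
Step 5: alpha = 0.05. fail to reject H0.

n_eff = 11, pos = 5, neg = 6, p = 1.000000, fail to reject H0.


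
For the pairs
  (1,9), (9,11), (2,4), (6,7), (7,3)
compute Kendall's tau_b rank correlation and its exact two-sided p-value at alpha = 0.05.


Step 1: Enumerate the 10 unordered pairs (i,j) with i<j and classify each by sign(x_j-x_i) * sign(y_j-y_i).
  (1,2):dx=+8,dy=+2->C; (1,3):dx=+1,dy=-5->D; (1,4):dx=+5,dy=-2->D; (1,5):dx=+6,dy=-6->D
  (2,3):dx=-7,dy=-7->C; (2,4):dx=-3,dy=-4->C; (2,5):dx=-2,dy=-8->C; (3,4):dx=+4,dy=+3->C
  (3,5):dx=+5,dy=-1->D; (4,5):dx=+1,dy=-4->D
Step 2: C = 5, D = 5, total pairs = 10.
Step 3: tau = (C - D)/(n(n-1)/2) = (5 - 5)/10 = 0.000000.
Step 4: Exact two-sided p-value (enumerate n! = 120 permutations of y under H0): p = 1.000000.
Step 5: alpha = 0.05. fail to reject H0.

tau_b = 0.0000 (C=5, D=5), p = 1.000000, fail to reject H0.


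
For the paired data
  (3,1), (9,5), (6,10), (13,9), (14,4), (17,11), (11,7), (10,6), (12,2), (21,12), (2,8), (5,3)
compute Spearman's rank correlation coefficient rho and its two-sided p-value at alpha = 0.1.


Step 1: Rank x and y separately (midranks; no ties here).
rank(x): 3->2, 9->5, 6->4, 13->9, 14->10, 17->11, 11->7, 10->6, 12->8, 21->12, 2->1, 5->3
rank(y): 1->1, 5->5, 10->10, 9->9, 4->4, 11->11, 7->7, 6->6, 2->2, 12->12, 8->8, 3->3
Step 2: d_i = R_x(i) - R_y(i); compute d_i^2.
  (2-1)^2=1, (5-5)^2=0, (4-10)^2=36, (9-9)^2=0, (10-4)^2=36, (11-11)^2=0, (7-7)^2=0, (6-6)^2=0, (8-2)^2=36, (12-12)^2=0, (1-8)^2=49, (3-3)^2=0
sum(d^2) = 158.
Step 3: rho = 1 - 6*158 / (12*(12^2 - 1)) = 1 - 948/1716 = 0.447552.
Step 4: Under H0, t = rho * sqrt((n-2)/(1-rho^2)) = 1.5826 ~ t(10).
Step 5: Two-sided p-value from the t-distribution with 10 df = 0.144586.
Step 6: alpha = 0.1. fail to reject H0.

rho = 0.4476, p = 0.144586, fail to reject H0 at alpha = 0.1.


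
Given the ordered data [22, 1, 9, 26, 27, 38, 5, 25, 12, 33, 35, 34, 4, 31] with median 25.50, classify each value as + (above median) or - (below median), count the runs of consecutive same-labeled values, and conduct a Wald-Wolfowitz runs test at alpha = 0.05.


Step 1: Compute median = 25.50; label A = above, B = below.
Labels in order: BBBAAABBBAAABA  (n_A = 7, n_B = 7)
Step 2: Count runs R = 6.
Step 3: Under H0 (random ordering), E[R] = 2*n_A*n_B/(n_A+n_B) + 1 = 2*7*7/14 + 1 = 8.0000.
        Var[R] = 2*n_A*n_B*(2*n_A*n_B - n_A - n_B) / ((n_A+n_B)^2 * (n_A+n_B-1)) = 8232/2548 = 3.2308.
        SD[R] = 1.7974.
Step 4: Continuity-corrected z = (R + 0.5 - E[R]) / SD[R] = (6 + 0.5 - 8.0000) / 1.7974 = -0.8345.
Step 5: Two-sided p-value via normal approximation = 2*(1 - Phi(|z|)) = 0.403986.
Step 6: alpha = 0.05. fail to reject H0.

R = 6, z = -0.8345, p = 0.403986, fail to reject H0.


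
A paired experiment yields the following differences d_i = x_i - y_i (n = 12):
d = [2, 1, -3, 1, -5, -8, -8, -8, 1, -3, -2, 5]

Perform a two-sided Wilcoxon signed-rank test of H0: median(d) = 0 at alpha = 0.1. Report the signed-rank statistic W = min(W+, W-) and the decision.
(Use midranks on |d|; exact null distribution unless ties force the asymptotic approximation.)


Step 1: Drop any zero differences (none here) and take |d_i|.
|d| = [2, 1, 3, 1, 5, 8, 8, 8, 1, 3, 2, 5]
Step 2: Midrank |d_i| (ties get averaged ranks).
ranks: |2|->4.5, |1|->2, |3|->6.5, |1|->2, |5|->8.5, |8|->11, |8|->11, |8|->11, |1|->2, |3|->6.5, |2|->4.5, |5|->8.5
Step 3: Attach original signs; sum ranks with positive sign and with negative sign.
W+ = 4.5 + 2 + 2 + 2 + 8.5 = 19
W- = 6.5 + 8.5 + 11 + 11 + 11 + 6.5 + 4.5 = 59
(Check: W+ + W- = 78 should equal n(n+1)/2 = 78.)
Step 4: Test statistic W = min(W+, W-) = 19.
Step 5: Ties in |d|, so use the tie-corrected normal approximation.
        E[W] = n(n+1)/4 = 12*13/4 = 39.
        Tie groups: |d|=1 (t=3), |d|=2 (t=2), |d|=3 (t=2), |d|=5 (t=2), |d|=8 (t=3); sum(t^3 - t) = 66.
        Var[W] = n(n+1)(2n+1)/24 - sum(t^3-t)/48 = 3900/24 - 66/48 = 161.125.
        z = (W - E[W]) / sqrt(Var[W]) = (19 - 39) / 12.6935 = -1.5756.
        Two-sided p = 2*Phi(z) = 0.115116.
Step 6: alpha = 0.1. fail to reject H0.

W+ = 19, W- = 59, W = min = 19, p = 0.115116, fail to reject H0.


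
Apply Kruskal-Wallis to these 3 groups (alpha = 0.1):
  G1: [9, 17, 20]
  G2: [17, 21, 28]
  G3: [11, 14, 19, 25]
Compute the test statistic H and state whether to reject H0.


Step 1: Combine all N = 10 observations and assign midranks.
sorted (value, group, rank): (9,G1,1), (11,G3,2), (14,G3,3), (17,G1,4.5), (17,G2,4.5), (19,G3,6), (20,G1,7), (21,G2,8), (25,G3,9), (28,G2,10)
Step 2: Sum ranks within each group.
R_1 = 12.5 (n_1 = 3)
R_2 = 22.5 (n_2 = 3)
R_3 = 20 (n_3 = 4)
Step 3: H = 12/(N(N+1)) * sum(R_i^2/n_i) - 3(N+1)
     = 12/(10*11) * (12.5^2/3 + 22.5^2/3 + 20^2/4) - 3*11
     = 0.109091 * 320.833 - 33
     = 2.000000.
Step 4: Ties present; correction factor C = 1 - 6/(10^3 - 10) = 0.993939. Corrected H = 2.000000 / 0.993939 = 2.012195.
Step 5: Under H0, H ~ chi^2(2); p-value = 0.365643.
Step 6: alpha = 0.1. fail to reject H0.

H = 2.0122, df = 2, p = 0.365643, fail to reject H0.


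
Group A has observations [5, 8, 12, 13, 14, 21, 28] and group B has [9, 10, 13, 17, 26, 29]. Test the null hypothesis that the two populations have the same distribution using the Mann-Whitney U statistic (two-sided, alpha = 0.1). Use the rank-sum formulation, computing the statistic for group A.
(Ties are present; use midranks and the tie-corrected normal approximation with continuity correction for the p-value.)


Step 1: Combine and sort all 13 observations; assign midranks.
sorted (value, group): (5,X), (8,X), (9,Y), (10,Y), (12,X), (13,X), (13,Y), (14,X), (17,Y), (21,X), (26,Y), (28,X), (29,Y)
ranks: 5->1, 8->2, 9->3, 10->4, 12->5, 13->6.5, 13->6.5, 14->8, 17->9, 21->10, 26->11, 28->12, 29->13
Step 2: Rank sum for X: R1 = 1 + 2 + 5 + 6.5 + 8 + 10 + 12 = 44.5.
Step 3: U_X = R1 - n1(n1+1)/2 = 44.5 - 7*8/2 = 44.5 - 28 = 16.5.
       U_Y = n1*n2 - U_X = 42 - 16.5 = 25.5.
Step 4: Ties are present, so use the tie-corrected normal approximation (with continuity correction) for the p-value.
Step 5: p-value = 0.567176; compare to alpha = 0.1. fail to reject H0.

U_X = 16.5, p = 0.567176, fail to reject H0 at alpha = 0.1.


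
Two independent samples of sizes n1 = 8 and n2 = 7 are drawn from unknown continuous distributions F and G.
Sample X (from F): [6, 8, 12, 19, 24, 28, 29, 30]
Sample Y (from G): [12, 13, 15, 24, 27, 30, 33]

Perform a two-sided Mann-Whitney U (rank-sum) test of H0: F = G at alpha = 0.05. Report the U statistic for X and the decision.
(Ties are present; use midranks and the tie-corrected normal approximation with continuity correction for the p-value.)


Step 1: Combine and sort all 15 observations; assign midranks.
sorted (value, group): (6,X), (8,X), (12,X), (12,Y), (13,Y), (15,Y), (19,X), (24,X), (24,Y), (27,Y), (28,X), (29,X), (30,X), (30,Y), (33,Y)
ranks: 6->1, 8->2, 12->3.5, 12->3.5, 13->5, 15->6, 19->7, 24->8.5, 24->8.5, 27->10, 28->11, 29->12, 30->13.5, 30->13.5, 33->15
Step 2: Rank sum for X: R1 = 1 + 2 + 3.5 + 7 + 8.5 + 11 + 12 + 13.5 = 58.5.
Step 3: U_X = R1 - n1(n1+1)/2 = 58.5 - 8*9/2 = 58.5 - 36 = 22.5.
       U_Y = n1*n2 - U_X = 56 - 22.5 = 33.5.
Step 4: Ties are present, so use the tie-corrected normal approximation (with continuity correction) for the p-value.
Step 5: p-value = 0.561784; compare to alpha = 0.05. fail to reject H0.

U_X = 22.5, p = 0.561784, fail to reject H0 at alpha = 0.05.


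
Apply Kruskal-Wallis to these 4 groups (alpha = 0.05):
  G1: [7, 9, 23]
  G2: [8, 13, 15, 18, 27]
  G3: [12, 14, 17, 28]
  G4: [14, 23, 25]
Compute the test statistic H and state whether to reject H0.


Step 1: Combine all N = 15 observations and assign midranks.
sorted (value, group, rank): (7,G1,1), (8,G2,2), (9,G1,3), (12,G3,4), (13,G2,5), (14,G3,6.5), (14,G4,6.5), (15,G2,8), (17,G3,9), (18,G2,10), (23,G1,11.5), (23,G4,11.5), (25,G4,13), (27,G2,14), (28,G3,15)
Step 2: Sum ranks within each group.
R_1 = 15.5 (n_1 = 3)
R_2 = 39 (n_2 = 5)
R_3 = 34.5 (n_3 = 4)
R_4 = 31 (n_4 = 3)
Step 3: H = 12/(N(N+1)) * sum(R_i^2/n_i) - 3(N+1)
     = 12/(15*16) * (15.5^2/3 + 39^2/5 + 34.5^2/4 + 31^2/3) - 3*16
     = 0.050000 * 1002.18 - 48
     = 2.108958.
Step 4: Ties present; correction factor C = 1 - 12/(15^3 - 15) = 0.996429. Corrected H = 2.108958 / 0.996429 = 2.116517.
Step 5: Under H0, H ~ chi^2(3); p-value = 0.548578.
Step 6: alpha = 0.05. fail to reject H0.

H = 2.1165, df = 3, p = 0.548578, fail to reject H0.


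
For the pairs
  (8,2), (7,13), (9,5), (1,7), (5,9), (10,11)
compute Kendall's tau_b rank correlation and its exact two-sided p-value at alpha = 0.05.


Step 1: Enumerate the 15 unordered pairs (i,j) with i<j and classify each by sign(x_j-x_i) * sign(y_j-y_i).
  (1,2):dx=-1,dy=+11->D; (1,3):dx=+1,dy=+3->C; (1,4):dx=-7,dy=+5->D; (1,5):dx=-3,dy=+7->D
  (1,6):dx=+2,dy=+9->C; (2,3):dx=+2,dy=-8->D; (2,4):dx=-6,dy=-6->C; (2,5):dx=-2,dy=-4->C
  (2,6):dx=+3,dy=-2->D; (3,4):dx=-8,dy=+2->D; (3,5):dx=-4,dy=+4->D; (3,6):dx=+1,dy=+6->C
  (4,5):dx=+4,dy=+2->C; (4,6):dx=+9,dy=+4->C; (5,6):dx=+5,dy=+2->C
Step 2: C = 8, D = 7, total pairs = 15.
Step 3: tau = (C - D)/(n(n-1)/2) = (8 - 7)/15 = 0.066667.
Step 4: Exact two-sided p-value (enumerate n! = 720 permutations of y under H0): p = 1.000000.
Step 5: alpha = 0.05. fail to reject H0.

tau_b = 0.0667 (C=8, D=7), p = 1.000000, fail to reject H0.


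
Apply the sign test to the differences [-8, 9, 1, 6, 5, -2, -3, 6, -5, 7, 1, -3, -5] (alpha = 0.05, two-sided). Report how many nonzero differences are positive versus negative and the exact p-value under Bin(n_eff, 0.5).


Step 1: Discard zero differences. Original n = 13; n_eff = number of nonzero differences = 13.
Nonzero differences (with sign): -8, +9, +1, +6, +5, -2, -3, +6, -5, +7, +1, -3, -5
Step 2: Count signs: positive = 7, negative = 6.
Step 3: Under H0: P(positive) = 0.5, so the number of positives S ~ Bin(13, 0.5).
Step 4: Two-sided exact p-value = sum of Bin(13,0.5) probabilities at or below the observed probability = 1.000000.
Step 5: alpha = 0.05. fail to reject H0.

n_eff = 13, pos = 7, neg = 6, p = 1.000000, fail to reject H0.


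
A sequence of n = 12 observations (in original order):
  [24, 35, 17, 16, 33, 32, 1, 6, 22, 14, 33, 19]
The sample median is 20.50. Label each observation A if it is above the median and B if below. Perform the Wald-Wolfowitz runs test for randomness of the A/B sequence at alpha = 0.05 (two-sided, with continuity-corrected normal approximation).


Step 1: Compute median = 20.50; label A = above, B = below.
Labels in order: AABBAABBABAB  (n_A = 6, n_B = 6)
Step 2: Count runs R = 8.
Step 3: Under H0 (random ordering), E[R] = 2*n_A*n_B/(n_A+n_B) + 1 = 2*6*6/12 + 1 = 7.0000.
        Var[R] = 2*n_A*n_B*(2*n_A*n_B - n_A - n_B) / ((n_A+n_B)^2 * (n_A+n_B-1)) = 4320/1584 = 2.7273.
        SD[R] = 1.6514.
Step 4: Continuity-corrected z = (R - 0.5 - E[R]) / SD[R] = (8 - 0.5 - 7.0000) / 1.6514 = 0.3028.
Step 5: Two-sided p-value via normal approximation = 2*(1 - Phi(|z|)) = 0.762069.
Step 6: alpha = 0.05. fail to reject H0.

R = 8, z = 0.3028, p = 0.762069, fail to reject H0.


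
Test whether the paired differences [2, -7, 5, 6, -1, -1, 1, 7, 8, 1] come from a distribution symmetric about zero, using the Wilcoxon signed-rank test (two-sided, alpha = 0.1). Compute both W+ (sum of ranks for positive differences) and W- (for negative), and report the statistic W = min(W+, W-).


Step 1: Drop any zero differences (none here) and take |d_i|.
|d| = [2, 7, 5, 6, 1, 1, 1, 7, 8, 1]
Step 2: Midrank |d_i| (ties get averaged ranks).
ranks: |2|->5, |7|->8.5, |5|->6, |6|->7, |1|->2.5, |1|->2.5, |1|->2.5, |7|->8.5, |8|->10, |1|->2.5
Step 3: Attach original signs; sum ranks with positive sign and with negative sign.
W+ = 5 + 6 + 7 + 2.5 + 8.5 + 10 + 2.5 = 41.5
W- = 8.5 + 2.5 + 2.5 = 13.5
(Check: W+ + W- = 55 should equal n(n+1)/2 = 55.)
Step 4: Test statistic W = min(W+, W-) = 13.5.
Step 5: Ties in |d|, so use the tie-corrected normal approximation.
        E[W] = n(n+1)/4 = 10*11/4 = 27.5.
        Tie groups: |d|=1 (t=4), |d|=7 (t=2); sum(t^3 - t) = 66.
        Var[W] = n(n+1)(2n+1)/24 - sum(t^3-t)/48 = 2310/24 - 66/48 = 94.875.
        z = (W - E[W]) / sqrt(Var[W]) = (13.5 - 27.5) / 9.7404 = -1.4373.
        Two-sided p = 2*Phi(z) = 0.150628.
Step 6: alpha = 0.1. fail to reject H0.

W+ = 41.5, W- = 13.5, W = min = 13.5, p = 0.150628, fail to reject H0.


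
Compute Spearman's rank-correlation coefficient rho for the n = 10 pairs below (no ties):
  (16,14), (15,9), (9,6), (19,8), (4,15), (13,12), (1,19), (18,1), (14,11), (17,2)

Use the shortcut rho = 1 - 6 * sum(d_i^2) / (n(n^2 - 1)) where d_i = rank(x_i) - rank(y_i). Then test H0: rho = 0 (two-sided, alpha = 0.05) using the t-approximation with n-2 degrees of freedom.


Step 1: Rank x and y separately (midranks; no ties here).
rank(x): 16->7, 15->6, 9->3, 19->10, 4->2, 13->4, 1->1, 18->9, 14->5, 17->8
rank(y): 14->8, 9->5, 6->3, 8->4, 15->9, 12->7, 19->10, 1->1, 11->6, 2->2
Step 2: d_i = R_x(i) - R_y(i); compute d_i^2.
  (7-8)^2=1, (6-5)^2=1, (3-3)^2=0, (10-4)^2=36, (2-9)^2=49, (4-7)^2=9, (1-10)^2=81, (9-1)^2=64, (5-6)^2=1, (8-2)^2=36
sum(d^2) = 278.
Step 3: rho = 1 - 6*278 / (10*(10^2 - 1)) = 1 - 1668/990 = -0.684848.
Step 4: Under H0, t = rho * sqrt((n-2)/(1-rho^2)) = -2.6583 ~ t(8).
Step 5: Two-sided p-value from the t-distribution with 8 df = 0.028883.
Step 6: alpha = 0.05. reject H0.

rho = -0.6848, p = 0.028883, reject H0 at alpha = 0.05.


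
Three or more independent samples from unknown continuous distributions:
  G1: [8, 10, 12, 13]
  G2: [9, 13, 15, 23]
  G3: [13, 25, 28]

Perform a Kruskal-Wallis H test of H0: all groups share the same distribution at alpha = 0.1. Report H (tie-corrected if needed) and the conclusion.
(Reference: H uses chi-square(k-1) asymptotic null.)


Step 1: Combine all N = 11 observations and assign midranks.
sorted (value, group, rank): (8,G1,1), (9,G2,2), (10,G1,3), (12,G1,4), (13,G1,6), (13,G2,6), (13,G3,6), (15,G2,8), (23,G2,9), (25,G3,10), (28,G3,11)
Step 2: Sum ranks within each group.
R_1 = 14 (n_1 = 4)
R_2 = 25 (n_2 = 4)
R_3 = 27 (n_3 = 3)
Step 3: H = 12/(N(N+1)) * sum(R_i^2/n_i) - 3(N+1)
     = 12/(11*12) * (14^2/4 + 25^2/4 + 27^2/3) - 3*12
     = 0.090909 * 448.25 - 36
     = 4.750000.
Step 4: Ties present; correction factor C = 1 - 24/(11^3 - 11) = 0.981818. Corrected H = 4.750000 / 0.981818 = 4.837963.
Step 5: Under H0, H ~ chi^2(2); p-value = 0.089012.
Step 6: alpha = 0.1. reject H0.

H = 4.8380, df = 2, p = 0.089012, reject H0.


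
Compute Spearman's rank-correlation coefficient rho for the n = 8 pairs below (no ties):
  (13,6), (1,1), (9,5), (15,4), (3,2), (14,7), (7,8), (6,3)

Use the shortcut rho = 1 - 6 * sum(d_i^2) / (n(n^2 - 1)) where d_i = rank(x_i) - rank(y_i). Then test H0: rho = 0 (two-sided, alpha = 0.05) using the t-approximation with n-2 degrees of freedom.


Step 1: Rank x and y separately (midranks; no ties here).
rank(x): 13->6, 1->1, 9->5, 15->8, 3->2, 14->7, 7->4, 6->3
rank(y): 6->6, 1->1, 5->5, 4->4, 2->2, 7->7, 8->8, 3->3
Step 2: d_i = R_x(i) - R_y(i); compute d_i^2.
  (6-6)^2=0, (1-1)^2=0, (5-5)^2=0, (8-4)^2=16, (2-2)^2=0, (7-7)^2=0, (4-8)^2=16, (3-3)^2=0
sum(d^2) = 32.
Step 3: rho = 1 - 6*32 / (8*(8^2 - 1)) = 1 - 192/504 = 0.619048.
Step 4: Under H0, t = rho * sqrt((n-2)/(1-rho^2)) = 1.9308 ~ t(6).
Step 5: Two-sided p-value from the t-distribution with 6 df = 0.101733.
Step 6: alpha = 0.05. fail to reject H0.

rho = 0.6190, p = 0.101733, fail to reject H0 at alpha = 0.05.


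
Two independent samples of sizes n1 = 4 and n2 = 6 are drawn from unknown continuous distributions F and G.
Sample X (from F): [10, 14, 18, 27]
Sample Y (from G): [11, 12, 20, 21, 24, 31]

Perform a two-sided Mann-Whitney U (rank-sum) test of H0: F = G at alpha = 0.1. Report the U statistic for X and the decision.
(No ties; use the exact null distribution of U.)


Step 1: Combine and sort all 10 observations; assign midranks.
sorted (value, group): (10,X), (11,Y), (12,Y), (14,X), (18,X), (20,Y), (21,Y), (24,Y), (27,X), (31,Y)
ranks: 10->1, 11->2, 12->3, 14->4, 18->5, 20->6, 21->7, 24->8, 27->9, 31->10
Step 2: Rank sum for X: R1 = 1 + 4 + 5 + 9 = 19.
Step 3: U_X = R1 - n1(n1+1)/2 = 19 - 4*5/2 = 19 - 10 = 9.
       U_Y = n1*n2 - U_X = 24 - 9 = 15.
Step 4: No ties, so the exact null distribution of U (based on enumerating the C(10,4) = 210 equally likely rank assignments) gives the two-sided p-value.
Step 5: p-value = 0.609524; compare to alpha = 0.1. fail to reject H0.

U_X = 9, p = 0.609524, fail to reject H0 at alpha = 0.1.


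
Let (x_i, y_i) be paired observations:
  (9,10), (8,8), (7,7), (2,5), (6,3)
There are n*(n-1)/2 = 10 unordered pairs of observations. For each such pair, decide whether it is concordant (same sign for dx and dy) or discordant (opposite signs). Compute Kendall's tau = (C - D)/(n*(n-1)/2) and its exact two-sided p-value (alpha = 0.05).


Step 1: Enumerate the 10 unordered pairs (i,j) with i<j and classify each by sign(x_j-x_i) * sign(y_j-y_i).
  (1,2):dx=-1,dy=-2->C; (1,3):dx=-2,dy=-3->C; (1,4):dx=-7,dy=-5->C; (1,5):dx=-3,dy=-7->C
  (2,3):dx=-1,dy=-1->C; (2,4):dx=-6,dy=-3->C; (2,5):dx=-2,dy=-5->C; (3,4):dx=-5,dy=-2->C
  (3,5):dx=-1,dy=-4->C; (4,5):dx=+4,dy=-2->D
Step 2: C = 9, D = 1, total pairs = 10.
Step 3: tau = (C - D)/(n(n-1)/2) = (9 - 1)/10 = 0.800000.
Step 4: Exact two-sided p-value (enumerate n! = 120 permutations of y under H0): p = 0.083333.
Step 5: alpha = 0.05. fail to reject H0.

tau_b = 0.8000 (C=9, D=1), p = 0.083333, fail to reject H0.
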